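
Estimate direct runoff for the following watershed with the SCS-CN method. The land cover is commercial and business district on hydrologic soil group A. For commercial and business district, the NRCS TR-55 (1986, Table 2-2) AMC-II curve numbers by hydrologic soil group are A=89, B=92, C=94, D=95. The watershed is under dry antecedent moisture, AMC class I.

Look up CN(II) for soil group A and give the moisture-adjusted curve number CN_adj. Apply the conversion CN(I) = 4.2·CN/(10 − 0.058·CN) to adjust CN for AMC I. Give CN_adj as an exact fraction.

CN_adj = 186900/2419 ≈ 77.263

NRCS table: commercial and business district, soil group A → CN(II) = 89
CN(I) from CN(II)=89: (4.2·89)/(10 − 0.058·89) = 186900/2419 ≈ 77.263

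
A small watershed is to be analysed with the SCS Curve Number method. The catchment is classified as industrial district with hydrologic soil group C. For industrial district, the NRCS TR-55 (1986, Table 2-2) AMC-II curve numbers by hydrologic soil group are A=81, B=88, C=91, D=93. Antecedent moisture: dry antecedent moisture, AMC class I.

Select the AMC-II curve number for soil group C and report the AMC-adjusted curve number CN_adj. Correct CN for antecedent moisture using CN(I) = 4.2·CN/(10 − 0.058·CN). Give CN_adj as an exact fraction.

CN_adj = 63700/787 ≈ 80.940

NRCS table: industrial district, soil group C → CN(II) = 91
Dry (AMC I): CN(I) = 4.2·91/(10 − 0.058·91) = (1911/5)/(2361/500) = 63700/787 ≈ 80.940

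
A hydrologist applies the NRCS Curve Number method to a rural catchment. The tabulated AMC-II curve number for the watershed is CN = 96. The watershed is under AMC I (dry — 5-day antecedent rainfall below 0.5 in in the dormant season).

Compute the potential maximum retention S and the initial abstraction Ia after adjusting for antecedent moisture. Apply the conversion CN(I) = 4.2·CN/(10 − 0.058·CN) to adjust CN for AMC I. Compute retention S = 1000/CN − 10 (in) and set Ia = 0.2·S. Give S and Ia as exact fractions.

S = 125/126 in ≈ 0.992 in; Ia = 25/126 in ≈ 0.198 in

CN(I) from CN(II)=96: (4.2·96)/(10 − 0.058·96) = 25200/277 ≈ 90.975
Retention S: 1000/CN − 10 with CN=90.975 → S = 125/126 ≈ 0.992 in
Initial abstraction Ia = S/5 = (125/126)/5 = 25/126 ≈ 0.198 in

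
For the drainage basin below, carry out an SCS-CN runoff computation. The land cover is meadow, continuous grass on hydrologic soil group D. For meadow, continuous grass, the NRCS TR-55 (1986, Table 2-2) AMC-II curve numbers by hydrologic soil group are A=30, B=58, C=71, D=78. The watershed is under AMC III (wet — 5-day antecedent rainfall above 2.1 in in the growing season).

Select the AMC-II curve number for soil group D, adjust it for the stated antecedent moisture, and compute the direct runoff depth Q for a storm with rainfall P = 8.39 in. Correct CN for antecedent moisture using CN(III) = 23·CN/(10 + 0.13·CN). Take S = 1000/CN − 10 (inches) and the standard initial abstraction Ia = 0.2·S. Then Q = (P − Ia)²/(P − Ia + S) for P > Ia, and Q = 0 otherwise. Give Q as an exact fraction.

Q = 533751519889/75400295100 in ≈ 7.079 in

NRCS table: meadow, continuous grass, soil group D → CN(II) = 78
Adjust CN=78 to AMC III: 23·78/(10 + 0.13·78) → 1794 ÷ (1007/50) = 89700/1007 ≈ 89.076
Retention S: 1000/CN − 10 with CN=89.076 → S = 1100/897 ≈ 1.226 in
Ia = 0.2·(1100/897) = 220/897 in ≈ 0.245 in
P − Ia = 8.390 − 0.245 = 730583/89700 ≈ 8.145 in (> 0, runoff occurs)
Q: (730583/89700)² ÷ (840583/89700) = 533751519889/75400295100 in (≈ 7.079 in)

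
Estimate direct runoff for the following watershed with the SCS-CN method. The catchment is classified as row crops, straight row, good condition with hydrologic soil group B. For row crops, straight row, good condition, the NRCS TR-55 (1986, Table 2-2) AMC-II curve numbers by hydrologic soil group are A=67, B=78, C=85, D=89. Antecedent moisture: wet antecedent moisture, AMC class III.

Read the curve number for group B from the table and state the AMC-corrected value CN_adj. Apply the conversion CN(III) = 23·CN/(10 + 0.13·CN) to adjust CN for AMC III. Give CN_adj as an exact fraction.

CN_adj = 89700/1007 ≈ 89.076

NRCS table: row crops, straight row, good condition, soil group B → CN(II) = 78
Adjust CN=78 to AMC III: 23·78/(10 + 0.13·78) → 1794 ÷ (1007/50) = 89700/1007 ≈ 89.076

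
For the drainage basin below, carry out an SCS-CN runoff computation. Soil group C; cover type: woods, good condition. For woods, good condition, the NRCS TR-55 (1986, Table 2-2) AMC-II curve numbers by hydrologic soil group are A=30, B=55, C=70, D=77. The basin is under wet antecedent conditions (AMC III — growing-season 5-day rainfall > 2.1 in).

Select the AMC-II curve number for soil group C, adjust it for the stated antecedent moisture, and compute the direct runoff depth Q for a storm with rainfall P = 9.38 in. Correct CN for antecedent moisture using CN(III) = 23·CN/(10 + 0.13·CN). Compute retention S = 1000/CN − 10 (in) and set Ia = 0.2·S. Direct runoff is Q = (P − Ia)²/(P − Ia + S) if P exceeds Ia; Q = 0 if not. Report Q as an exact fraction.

NRCS table: woods, good condition, soil group C → CN(II) = 70
Adjust CN=70 to AMC III: 23·70/(10 + 0.13·70) → 1610 ÷ (191/10) = 16100/191 ≈ 84.293
S = 1000/(16100/191) − 10 = 300/161 in ≈ 1.863 in
Ia = 0.2S: 0.2·1.863 = 0.373 in (exactly 60/161)
Excess rainfall: 9.380 − 0.373 = 9.007 in; P > Ia so Q > 0
Q = (72509/8050)²/((72509/8050) + 300/161) = (5257555081/64802500)/(87509/8050) = 5257555081/704447450 in ≈ 7.463 in

Q = 5257555081/704447450 in ≈ 7.463 in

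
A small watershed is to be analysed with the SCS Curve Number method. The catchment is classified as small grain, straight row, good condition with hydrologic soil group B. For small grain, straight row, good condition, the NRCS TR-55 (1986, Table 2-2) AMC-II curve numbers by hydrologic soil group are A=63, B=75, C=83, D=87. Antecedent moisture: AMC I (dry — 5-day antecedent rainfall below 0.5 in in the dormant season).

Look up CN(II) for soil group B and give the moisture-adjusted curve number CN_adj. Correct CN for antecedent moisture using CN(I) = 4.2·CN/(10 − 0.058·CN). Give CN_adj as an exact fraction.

CN_adj = 6300/113 ≈ 55.752

NRCS table: small grain, straight row, good condition, soil group B → CN(II) = 75
Adjust CN=75 to AMC I: 4.2·75/(10 − 0.058·75) → 315 ÷ (113/20) = 6300/113 ≈ 55.752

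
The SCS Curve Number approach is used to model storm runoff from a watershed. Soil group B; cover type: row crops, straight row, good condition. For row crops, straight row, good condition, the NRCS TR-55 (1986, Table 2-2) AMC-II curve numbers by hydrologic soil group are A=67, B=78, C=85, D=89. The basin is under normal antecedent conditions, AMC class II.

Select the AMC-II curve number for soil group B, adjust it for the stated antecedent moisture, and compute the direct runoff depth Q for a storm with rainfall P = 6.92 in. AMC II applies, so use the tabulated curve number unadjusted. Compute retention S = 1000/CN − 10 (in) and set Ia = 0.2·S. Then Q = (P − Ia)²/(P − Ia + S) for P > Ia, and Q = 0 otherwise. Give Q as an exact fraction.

Q = 38402809/8723325 in ≈ 4.402 in

NRCS table: row crops, straight row, good condition, soil group B → CN(II) = 78
CN(II) = 78; AMC II needs no correction.
Retention S: 1000/CN − 10 with CN=78.000 → S = 110/39 ≈ 2.821 in
Ia = 0.2·(110/39) = 22/39 in ≈ 0.564 in
Excess rainfall: 6.920 − 0.564 = 6.356 in; P > Ia so Q > 0
Q: (6197/975)² ÷ (8947/975) = 38402809/8723325 in (≈ 4.402 in)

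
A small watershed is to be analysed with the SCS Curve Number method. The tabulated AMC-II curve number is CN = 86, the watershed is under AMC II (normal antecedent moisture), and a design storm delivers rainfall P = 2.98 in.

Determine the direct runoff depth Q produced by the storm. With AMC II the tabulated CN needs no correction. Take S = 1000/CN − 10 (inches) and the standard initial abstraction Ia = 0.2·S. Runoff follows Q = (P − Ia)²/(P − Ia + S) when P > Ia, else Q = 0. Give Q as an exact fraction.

CN(II) = 86; AMC II needs no correction.
Max retention: S = 1000/86 − 10 = 70/43 in (≈ 1.628 in)
Ia = 0.2S: 0.2·1.628 = 0.326 in (exactly 14/43)
Since P=2.980 > Ia=0.326: effective rainfall P−Ia = 5707/2150 in
Runoff Q = (P−Ia)²/(P−Ia+S) = (2.654)²/(2.654+1.628) = 32569849/19795050 ≈ 1.645 in

Q = 32569849/19795050 in ≈ 1.645 in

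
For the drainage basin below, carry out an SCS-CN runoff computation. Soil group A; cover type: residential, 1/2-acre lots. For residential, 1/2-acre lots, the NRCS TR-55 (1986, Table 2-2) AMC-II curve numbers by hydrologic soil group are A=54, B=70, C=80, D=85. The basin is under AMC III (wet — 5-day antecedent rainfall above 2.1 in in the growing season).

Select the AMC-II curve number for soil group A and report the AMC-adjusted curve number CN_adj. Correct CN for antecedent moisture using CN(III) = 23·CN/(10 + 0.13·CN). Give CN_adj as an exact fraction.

NRCS table: residential, 1/2-acre lots, soil group A → CN(II) = 54
Adjust CN=54 to AMC III: 23·54/(10 + 0.13·54) → 1242 ÷ (851/50) = 2700/37 ≈ 72.973

CN_adj = 2700/37 ≈ 72.973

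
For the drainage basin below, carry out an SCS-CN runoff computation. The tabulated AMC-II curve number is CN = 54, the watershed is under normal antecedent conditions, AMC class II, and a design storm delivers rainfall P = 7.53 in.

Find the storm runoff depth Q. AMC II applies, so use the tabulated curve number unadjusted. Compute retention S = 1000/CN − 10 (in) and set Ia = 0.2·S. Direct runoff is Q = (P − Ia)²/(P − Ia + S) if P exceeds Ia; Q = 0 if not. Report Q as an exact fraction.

Q = 247464361/104573700 in ≈ 2.366 in

Average conditions: CN = 54 (no AMC adjustment).
Retention S: 1000/CN − 10 with CN=54.000 → S = 230/27 ≈ 8.519 in
Initial abstraction Ia = S/5 = (230/27)/5 = 46/27 ≈ 1.704 in
P − Ia = 7.530 − 1.704 = 15731/2700 ≈ 5.826 in (> 0, runoff occurs)
Q: (15731/2700)² ÷ (38731/2700) = 247464361/104573700 in (≈ 2.366 in)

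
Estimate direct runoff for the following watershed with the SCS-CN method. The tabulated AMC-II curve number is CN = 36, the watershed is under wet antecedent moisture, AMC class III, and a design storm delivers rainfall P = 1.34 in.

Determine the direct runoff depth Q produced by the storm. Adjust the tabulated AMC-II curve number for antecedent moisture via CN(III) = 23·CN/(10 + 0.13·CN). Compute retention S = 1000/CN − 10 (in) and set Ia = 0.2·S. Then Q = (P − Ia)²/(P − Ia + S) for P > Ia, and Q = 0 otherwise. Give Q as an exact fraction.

Q = 0 in ≈ 0.000 in

Wet (AMC III): CN(III) = 23·36/(10 + 0.13·36) = 828/(367/25) = 20700/367 ≈ 56.403
S = 1000/(20700/367) − 10 = 1600/207 in ≈ 7.729 in
Initial abstraction Ia = S/5 = (1600/207)/5 = 320/207 ≈ 1.546 in
P = 1.340 ≤ Ia = 1.546 in: entire storm abstracted, Q = 0.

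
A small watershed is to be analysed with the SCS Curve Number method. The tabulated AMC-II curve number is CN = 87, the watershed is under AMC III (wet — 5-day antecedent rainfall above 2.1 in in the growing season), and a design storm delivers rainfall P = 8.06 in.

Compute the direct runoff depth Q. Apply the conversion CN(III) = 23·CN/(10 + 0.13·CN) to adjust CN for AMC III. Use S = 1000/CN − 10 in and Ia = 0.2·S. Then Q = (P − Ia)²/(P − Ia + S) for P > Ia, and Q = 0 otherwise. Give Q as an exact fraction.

Q = 48422178493/6606401550 in ≈ 7.330 in

CN(III) from CN(II)=87: (23·87)/(10 + 0.13·87) = 200100/2131 ≈ 93.900
Max retention: S = 1000/(200100/2131) − 10 = 1300/2001 in (≈ 0.650 in)
Initial abstraction Ia = S/5 = (1300/2001)/5 = 260/2001 ≈ 0.130 in
Since P=8.060 > Ia=0.130: effective rainfall P−Ia = 793403/100050 in
Q = (793403/100050)²/((793403/100050) + 1300/2001) = (629488320409/10010002500)/(858403/100050) = 48422178493/6606401550 in ≈ 7.330 in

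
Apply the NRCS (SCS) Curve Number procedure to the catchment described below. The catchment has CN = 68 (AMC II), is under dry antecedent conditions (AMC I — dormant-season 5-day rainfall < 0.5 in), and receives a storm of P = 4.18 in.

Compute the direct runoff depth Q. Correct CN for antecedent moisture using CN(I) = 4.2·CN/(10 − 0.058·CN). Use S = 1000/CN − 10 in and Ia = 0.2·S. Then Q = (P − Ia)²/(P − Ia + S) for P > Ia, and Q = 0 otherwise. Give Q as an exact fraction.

CN(I) from CN(II)=68: (4.2·68)/(10 − 0.058·68) = 35700/757 ≈ 47.160
Retention S: 1000/CN − 10 with CN=47.160 → S = 4000/357 ≈ 11.204 in
Ia = 0.2·(4000/357) = 800/357 in ≈ 2.241 in
P − Ia = 4.180 − 2.241 = 34613/17850 ≈ 1.939 in (> 0, runoff occurs)
Runoff Q = (P−Ia)²/(P−Ia+S) = (1.939)²/(1.939+11.204) = 1198059769/4187842050 ≈ 0.286 in

Q = 1198059769/4187842050 in ≈ 0.286 in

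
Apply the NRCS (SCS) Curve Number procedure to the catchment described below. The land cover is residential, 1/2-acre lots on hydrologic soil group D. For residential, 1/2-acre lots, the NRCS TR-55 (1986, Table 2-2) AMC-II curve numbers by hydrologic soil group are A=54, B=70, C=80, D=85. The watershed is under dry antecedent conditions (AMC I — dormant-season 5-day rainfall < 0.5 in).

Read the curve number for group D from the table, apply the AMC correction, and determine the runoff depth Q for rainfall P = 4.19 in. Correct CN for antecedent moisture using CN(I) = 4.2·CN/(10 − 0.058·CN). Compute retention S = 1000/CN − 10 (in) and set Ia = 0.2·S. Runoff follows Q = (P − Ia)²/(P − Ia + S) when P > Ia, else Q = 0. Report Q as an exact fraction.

Q = 1588899321/1069345900 in ≈ 1.486 in

NRCS table: residential, 1/2-acre lots, soil group D → CN(II) = 85
CN(I) from CN(II)=85: (4.2·85)/(10 − 0.058·85) = 11900/169 ≈ 70.414
Max retention: S = 1000/(11900/169) − 10 = 500/119 in (≈ 4.202 in)
Ia = 0.2·(500/119) = 100/119 in ≈ 0.840 in
Since P=4.190 > Ia=0.840: effective rainfall P−Ia = 39861/11900 in
Q = (39861/11900)²/((39861/11900) + 500/119) = (1588899321/141610000)/(89861/11900) = 1588899321/1069345900 in ≈ 1.486 in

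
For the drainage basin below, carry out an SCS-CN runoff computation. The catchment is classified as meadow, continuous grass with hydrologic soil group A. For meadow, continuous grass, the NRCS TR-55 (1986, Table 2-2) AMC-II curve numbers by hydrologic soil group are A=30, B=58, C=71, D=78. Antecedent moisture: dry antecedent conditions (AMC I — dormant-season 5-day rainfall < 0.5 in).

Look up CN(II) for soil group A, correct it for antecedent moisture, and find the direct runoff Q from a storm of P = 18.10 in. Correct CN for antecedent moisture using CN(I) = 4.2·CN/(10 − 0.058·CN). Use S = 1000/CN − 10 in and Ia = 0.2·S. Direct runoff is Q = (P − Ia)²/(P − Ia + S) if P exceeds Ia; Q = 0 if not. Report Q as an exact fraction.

Q = 395641/506610 in ≈ 0.781 in

NRCS table: meadow, continuous grass, soil group A → CN(II) = 30
Dry (AMC I): CN(I) = 4.2·30/(10 − 0.058·30) = 126/(413/50) = 900/59 ≈ 15.254
S = 1000/(900/59) − 10 = 500/9 in ≈ 55.556 in
Ia = 0.2·(500/9) = 100/9 in ≈ 11.111 in
Excess rainfall: 18.100 − 11.111 = 6.989 in; P > Ia so Q > 0
Q: (629/90)² ÷ (5629/90) = 395641/506610 in (≈ 0.781 in)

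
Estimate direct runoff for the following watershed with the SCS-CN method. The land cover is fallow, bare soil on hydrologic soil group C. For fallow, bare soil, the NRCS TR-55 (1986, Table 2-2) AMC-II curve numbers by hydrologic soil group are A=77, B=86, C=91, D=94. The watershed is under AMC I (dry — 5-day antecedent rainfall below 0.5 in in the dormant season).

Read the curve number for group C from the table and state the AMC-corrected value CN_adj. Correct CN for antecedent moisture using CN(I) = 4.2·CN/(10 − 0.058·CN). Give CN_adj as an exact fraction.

CN_adj = 63700/787 ≈ 80.940

NRCS table: fallow, bare soil, soil group C → CN(II) = 91
Adjust CN=91 to AMC I: 4.2·91/(10 − 0.058·91) → (1911/5) ÷ (2361/500) = 63700/787 ≈ 80.940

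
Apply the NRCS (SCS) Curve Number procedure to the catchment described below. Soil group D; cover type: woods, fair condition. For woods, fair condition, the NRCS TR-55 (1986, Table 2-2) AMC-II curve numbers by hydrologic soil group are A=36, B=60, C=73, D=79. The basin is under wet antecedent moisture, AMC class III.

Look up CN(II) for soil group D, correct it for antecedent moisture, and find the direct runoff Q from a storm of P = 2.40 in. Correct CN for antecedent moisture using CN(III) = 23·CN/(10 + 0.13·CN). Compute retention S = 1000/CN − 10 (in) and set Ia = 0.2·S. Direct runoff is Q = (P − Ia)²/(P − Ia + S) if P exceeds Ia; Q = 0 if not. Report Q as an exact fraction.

Q = 10784656/7622315 in ≈ 1.415 in

NRCS table: woods, fair condition, soil group D → CN(II) = 79
Wet (AMC III): CN(III) = 23·79/(10 + 0.13·79) = 1817/(2027/100) = 181700/2027 ≈ 89.640
Retention S: 1000/CN − 10 with CN=89.640 → S = 2100/1817 ≈ 1.156 in
Ia = 0.2·(2100/1817) = 420/1817 in ≈ 0.231 in
P − Ia = 2.400 − 0.231 = 19704/9085 ≈ 2.169 in (> 0, runoff occurs)
Q: (19704/9085)² ÷ (30204/9085) = 10784656/7622315 in (≈ 1.415 in)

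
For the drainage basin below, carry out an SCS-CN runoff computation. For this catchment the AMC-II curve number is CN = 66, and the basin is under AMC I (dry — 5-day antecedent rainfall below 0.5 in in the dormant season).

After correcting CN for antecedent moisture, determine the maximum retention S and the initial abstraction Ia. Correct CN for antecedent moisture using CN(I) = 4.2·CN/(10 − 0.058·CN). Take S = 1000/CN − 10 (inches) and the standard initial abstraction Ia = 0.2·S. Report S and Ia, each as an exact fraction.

S = 8500/693 in ≈ 12.266 in; Ia = 1700/693 in ≈ 2.453 in

Dry (AMC I): CN(I) = 4.2·66/(10 − 0.058·66) = (1386/5)/(1543/250) = 69300/1543 ≈ 44.913
Retention S: 1000/CN − 10 with CN=44.913 → S = 8500/693 ≈ 12.266 in
Ia = 0.2S: 0.2·12.266 = 2.453 in (exactly 1700/693)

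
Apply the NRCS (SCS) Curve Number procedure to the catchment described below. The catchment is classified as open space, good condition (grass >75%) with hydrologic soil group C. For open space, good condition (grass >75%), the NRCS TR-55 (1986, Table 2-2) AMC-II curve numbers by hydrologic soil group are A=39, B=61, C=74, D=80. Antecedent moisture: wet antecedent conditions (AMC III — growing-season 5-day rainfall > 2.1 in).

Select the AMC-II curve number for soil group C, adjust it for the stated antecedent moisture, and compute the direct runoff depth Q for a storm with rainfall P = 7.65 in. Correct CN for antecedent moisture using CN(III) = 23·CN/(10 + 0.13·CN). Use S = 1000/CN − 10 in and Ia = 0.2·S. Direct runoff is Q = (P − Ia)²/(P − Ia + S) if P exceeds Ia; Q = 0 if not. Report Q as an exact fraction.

Q = 15625750009/2570071060 in ≈ 6.080 in

NRCS table: open space, good condition (grass >75%), soil group C → CN(II) = 74
CN(III) from CN(II)=74: (23·74)/(10 + 0.13·74) = 85100/981 ≈ 86.748
Max retention: S = 1000/(85100/981) − 10 = 1300/851 in (≈ 1.528 in)
Initial abstraction Ia = S/5 = (1300/851)/5 = 260/851 ≈ 0.306 in
P − Ia = 7.650 − 0.306 = 125003/17020 ≈ 7.344 in (> 0, runoff occurs)
Q = (125003/17020)²/((125003/17020) + 1300/851) = (15625750009/289680400)/(151003/17020) = 15625750009/2570071060 in ≈ 6.080 in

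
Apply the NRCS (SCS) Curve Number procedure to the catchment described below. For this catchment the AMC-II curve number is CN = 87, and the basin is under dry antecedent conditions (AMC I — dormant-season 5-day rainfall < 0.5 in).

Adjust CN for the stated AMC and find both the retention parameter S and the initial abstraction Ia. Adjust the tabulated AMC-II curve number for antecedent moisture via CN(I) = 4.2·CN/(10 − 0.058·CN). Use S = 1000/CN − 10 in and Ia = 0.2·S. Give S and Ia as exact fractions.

S = 6500/1827 in ≈ 3.558 in; Ia = 1300/1827 in ≈ 0.712 in

CN(I) from CN(II)=87: (4.2·87)/(10 − 0.058·87) = 182700/2477 ≈ 73.759
Max retention: S = 1000/(182700/2477) − 10 = 6500/1827 in (≈ 3.558 in)
Initial abstraction Ia = S/5 = (6500/1827)/5 = 1300/1827 ≈ 0.712 in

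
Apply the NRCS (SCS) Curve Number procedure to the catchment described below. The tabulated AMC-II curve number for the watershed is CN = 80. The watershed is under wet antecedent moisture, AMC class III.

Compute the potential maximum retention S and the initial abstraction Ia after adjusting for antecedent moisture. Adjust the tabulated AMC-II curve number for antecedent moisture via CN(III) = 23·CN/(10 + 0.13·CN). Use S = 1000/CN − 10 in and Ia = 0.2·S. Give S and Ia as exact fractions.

Adjust CN=80 to AMC III: 23·80/(10 + 0.13·80) → 1840 ÷ (102/5) = 4600/51 ≈ 90.196
Retention S: 1000/CN − 10 with CN=90.196 → S = 25/23 ≈ 1.087 in
Initial abstraction Ia = S/5 = (25/23)/5 = 5/23 ≈ 0.217 in

S = 25/23 in ≈ 1.087 in; Ia = 5/23 in ≈ 0.217 in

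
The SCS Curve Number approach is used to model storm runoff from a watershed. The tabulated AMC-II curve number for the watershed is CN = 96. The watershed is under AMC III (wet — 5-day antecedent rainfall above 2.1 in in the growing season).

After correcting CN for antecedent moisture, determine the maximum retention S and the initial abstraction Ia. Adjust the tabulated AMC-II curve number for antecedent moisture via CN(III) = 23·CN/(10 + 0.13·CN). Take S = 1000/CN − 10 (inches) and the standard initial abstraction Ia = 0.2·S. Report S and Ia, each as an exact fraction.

S = 25/138 in ≈ 0.181 in; Ia = 5/138 in ≈ 0.036 in

Adjust CN=96 to AMC III: 23·96/(10 + 0.13·96) → 2208 ÷ (562/25) = 27600/281 ≈ 98.221
Retention S: 1000/CN − 10 with CN=98.221 → S = 25/138 ≈ 0.181 in
Ia = 0.2·(25/138) = 5/138 in ≈ 0.036 in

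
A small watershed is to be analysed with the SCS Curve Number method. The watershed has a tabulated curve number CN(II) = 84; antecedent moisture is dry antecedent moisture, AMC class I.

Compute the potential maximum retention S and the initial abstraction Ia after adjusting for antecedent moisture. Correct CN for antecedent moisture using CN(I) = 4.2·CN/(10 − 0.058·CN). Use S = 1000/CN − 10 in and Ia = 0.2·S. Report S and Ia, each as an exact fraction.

S = 2000/441 in ≈ 4.535 in; Ia = 400/441 in ≈ 0.907 in

Adjust CN=84 to AMC I: 4.2·84/(10 − 0.058·84) → (1764/5) ÷ (641/125) = 44100/641 ≈ 68.799
Retention S: 1000/CN − 10 with CN=68.799 → S = 2000/441 ≈ 4.535 in
Ia = 0.2S: 0.2·4.535 = 0.907 in (exactly 400/441)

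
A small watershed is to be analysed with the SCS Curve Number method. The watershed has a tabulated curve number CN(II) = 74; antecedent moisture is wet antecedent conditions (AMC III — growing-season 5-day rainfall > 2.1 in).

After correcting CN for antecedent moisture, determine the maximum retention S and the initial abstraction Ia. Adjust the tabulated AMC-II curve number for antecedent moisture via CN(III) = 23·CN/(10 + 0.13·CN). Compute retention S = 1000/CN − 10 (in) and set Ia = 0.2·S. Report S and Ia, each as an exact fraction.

S = 1300/851 in ≈ 1.528 in; Ia = 260/851 in ≈ 0.306 in

CN(III) from CN(II)=74: (23·74)/(10 + 0.13·74) = 85100/981 ≈ 86.748
Retention S: 1000/CN − 10 with CN=86.748 → S = 1300/851 ≈ 1.528 in
Initial abstraction Ia = S/5 = (1300/851)/5 = 260/851 ≈ 0.306 in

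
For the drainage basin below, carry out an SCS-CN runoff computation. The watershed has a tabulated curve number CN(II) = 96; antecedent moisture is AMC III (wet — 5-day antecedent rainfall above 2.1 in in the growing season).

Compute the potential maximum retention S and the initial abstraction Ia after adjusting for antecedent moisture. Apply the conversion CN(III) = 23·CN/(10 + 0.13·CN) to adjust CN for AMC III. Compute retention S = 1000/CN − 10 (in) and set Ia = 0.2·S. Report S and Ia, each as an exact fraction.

S = 25/138 in ≈ 0.181 in; Ia = 5/138 in ≈ 0.036 in

CN(III) from CN(II)=96: (23·96)/(10 + 0.13·96) = 27600/281 ≈ 98.221
S = 1000/(27600/281) − 10 = 25/138 in ≈ 0.181 in
Ia = 0.2·(25/138) = 5/138 in ≈ 0.036 in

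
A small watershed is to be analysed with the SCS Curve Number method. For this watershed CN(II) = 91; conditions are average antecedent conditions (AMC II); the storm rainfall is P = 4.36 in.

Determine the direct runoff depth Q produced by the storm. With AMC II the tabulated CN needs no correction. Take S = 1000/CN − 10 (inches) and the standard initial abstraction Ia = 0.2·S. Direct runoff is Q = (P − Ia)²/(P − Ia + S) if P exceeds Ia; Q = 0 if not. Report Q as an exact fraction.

Q = 89661961/26660725 in ≈ 3.363 in

AMC II — tabulated CN = 91 applies directly.
Retention S: 1000/CN − 10 with CN=91.000 → S = 90/91 ≈ 0.989 in
Ia = 0.2S: 0.2·0.989 = 0.198 in (exactly 18/91)
P − Ia = 4.360 − 0.198 = 9469/2275 ≈ 4.162 in (> 0, runoff occurs)
Q = (9469/2275)²/((9469/2275) + 90/91) = (89661961/5175625)/(11719/2275) = 89661961/26660725 in ≈ 3.363 in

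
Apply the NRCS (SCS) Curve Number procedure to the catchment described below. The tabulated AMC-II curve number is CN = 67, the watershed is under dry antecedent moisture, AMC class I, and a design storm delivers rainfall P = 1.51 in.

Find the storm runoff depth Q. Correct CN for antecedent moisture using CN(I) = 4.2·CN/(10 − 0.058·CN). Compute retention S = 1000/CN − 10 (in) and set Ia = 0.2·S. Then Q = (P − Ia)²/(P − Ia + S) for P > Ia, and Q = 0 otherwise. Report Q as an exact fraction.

Q = 0 in ≈ 0.000 in

Dry (AMC I): CN(I) = 4.2·67/(10 − 0.058·67) = (1407/5)/(3057/500) = 46900/1019 ≈ 46.026
Max retention: S = 1000/(46900/1019) − 10 = 5500/469 in (≈ 11.727 in)
Ia = 0.2S: 0.2·11.727 = 2.345 in (exactly 1100/469)
P = 1.510 ≤ Ia = 2.345 in: entire storm abstracted, Q = 0.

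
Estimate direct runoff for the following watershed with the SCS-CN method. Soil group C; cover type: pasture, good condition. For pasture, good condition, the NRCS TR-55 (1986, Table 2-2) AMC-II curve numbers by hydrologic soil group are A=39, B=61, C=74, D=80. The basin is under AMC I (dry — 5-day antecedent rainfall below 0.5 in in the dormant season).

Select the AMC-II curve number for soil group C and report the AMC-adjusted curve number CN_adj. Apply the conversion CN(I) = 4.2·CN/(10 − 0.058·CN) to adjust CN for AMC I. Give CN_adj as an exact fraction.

NRCS table: pasture, good condition, soil group C → CN(II) = 74
Dry (AMC I): CN(I) = 4.2·74/(10 − 0.058·74) = (1554/5)/(1427/250) = 77700/1427 ≈ 54.450

CN_adj = 77700/1427 ≈ 54.450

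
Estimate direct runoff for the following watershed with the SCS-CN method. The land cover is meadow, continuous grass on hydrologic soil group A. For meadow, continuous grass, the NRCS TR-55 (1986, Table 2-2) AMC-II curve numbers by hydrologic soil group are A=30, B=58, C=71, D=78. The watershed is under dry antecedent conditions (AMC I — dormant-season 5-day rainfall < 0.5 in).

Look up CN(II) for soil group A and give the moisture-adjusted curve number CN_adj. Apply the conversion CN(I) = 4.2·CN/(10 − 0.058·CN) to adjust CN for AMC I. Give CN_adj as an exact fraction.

CN_adj = 900/59 ≈ 15.254

NRCS table: meadow, continuous grass, soil group A → CN(II) = 30
Dry (AMC I): CN(I) = 4.2·30/(10 − 0.058·30) = 126/(413/50) = 900/59 ≈ 15.254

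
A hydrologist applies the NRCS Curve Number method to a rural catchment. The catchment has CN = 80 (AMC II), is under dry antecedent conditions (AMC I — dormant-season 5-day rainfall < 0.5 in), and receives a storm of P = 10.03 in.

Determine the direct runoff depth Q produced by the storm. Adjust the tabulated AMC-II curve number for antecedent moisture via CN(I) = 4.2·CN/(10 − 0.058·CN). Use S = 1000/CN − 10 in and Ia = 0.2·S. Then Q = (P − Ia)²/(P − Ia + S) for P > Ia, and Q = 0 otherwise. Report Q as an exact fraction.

Dry (AMC I): CN(I) = 4.2·80/(10 − 0.058·80) = 336/(134/25) = 4200/67 ≈ 62.687
Max retention: S = 1000/(4200/67) − 10 = 125/21 in (≈ 5.952 in)
Ia = 0.2·(125/21) = 25/21 in ≈ 1.190 in
Since P=10.030 > Ia=1.190: effective rainfall P−Ia = 18563/2100 in
Q: (18563/2100)² ÷ (31063/2100) = 344584969/65232300 in (≈ 5.282 in)

Q = 344584969/65232300 in ≈ 5.282 in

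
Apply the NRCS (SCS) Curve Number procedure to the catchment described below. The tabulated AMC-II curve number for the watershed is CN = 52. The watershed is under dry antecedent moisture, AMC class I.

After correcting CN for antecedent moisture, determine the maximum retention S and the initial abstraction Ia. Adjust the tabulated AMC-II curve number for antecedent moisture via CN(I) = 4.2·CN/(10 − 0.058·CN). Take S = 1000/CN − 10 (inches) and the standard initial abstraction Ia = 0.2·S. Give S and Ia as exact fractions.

S = 2000/91 in ≈ 21.978 in; Ia = 400/91 in ≈ 4.396 in

Dry (AMC I): CN(I) = 4.2·52/(10 − 0.058·52) = (1092/5)/(873/125) = 9100/291 ≈ 31.271
Max retention: S = 1000/(9100/291) − 10 = 2000/91 in (≈ 21.978 in)
Initial abstraction Ia = S/5 = (2000/91)/5 = 400/91 ≈ 4.396 in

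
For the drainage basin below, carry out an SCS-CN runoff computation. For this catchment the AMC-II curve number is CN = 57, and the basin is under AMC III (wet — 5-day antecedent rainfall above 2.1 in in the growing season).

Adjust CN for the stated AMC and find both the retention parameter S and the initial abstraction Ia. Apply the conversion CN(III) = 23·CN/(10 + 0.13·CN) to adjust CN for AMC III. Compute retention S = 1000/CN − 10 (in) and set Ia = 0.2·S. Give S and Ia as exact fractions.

Wet (AMC III): CN(III) = 23·57/(10 + 0.13·57) = 1311/(1741/100) = 131100/1741 ≈ 75.302
Max retention: S = 1000/(131100/1741) − 10 = 4300/1311 in (≈ 3.280 in)
Ia = 0.2S: 0.2·3.280 = 0.656 in (exactly 860/1311)

S = 4300/1311 in ≈ 3.280 in; Ia = 860/1311 in ≈ 0.656 in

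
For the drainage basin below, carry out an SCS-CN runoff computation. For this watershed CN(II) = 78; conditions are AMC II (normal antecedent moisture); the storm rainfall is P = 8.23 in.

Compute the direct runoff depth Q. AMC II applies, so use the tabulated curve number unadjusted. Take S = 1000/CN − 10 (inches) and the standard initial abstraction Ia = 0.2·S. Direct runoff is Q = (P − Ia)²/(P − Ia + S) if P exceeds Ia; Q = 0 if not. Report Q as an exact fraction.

Q = 893830609/159498300 in ≈ 5.604 in

Average conditions: CN = 78 (no AMC adjustment).
S = 1000/78 − 10 = 110/39 in ≈ 2.821 in
Ia = 0.2·(110/39) = 22/39 in ≈ 0.564 in
Excess rainfall: 8.230 − 0.564 = 7.666 in; P > Ia so Q > 0
Q = (29897/3900)²/((29897/3900) + 110/39) = (893830609/15210000)/(40897/3900) = 893830609/159498300 in ≈ 5.604 in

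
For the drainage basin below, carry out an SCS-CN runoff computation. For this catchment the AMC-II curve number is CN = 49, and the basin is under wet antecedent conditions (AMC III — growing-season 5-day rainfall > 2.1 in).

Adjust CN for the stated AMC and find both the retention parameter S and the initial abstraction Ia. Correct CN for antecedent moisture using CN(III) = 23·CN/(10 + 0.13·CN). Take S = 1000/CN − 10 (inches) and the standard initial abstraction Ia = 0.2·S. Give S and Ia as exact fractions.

CN(III) from CN(II)=49: (23·49)/(10 + 0.13·49) = 112700/1637 ≈ 68.845
S = 1000/(112700/1637) − 10 = 5100/1127 in ≈ 4.525 in
Ia = 0.2·(5100/1127) = 1020/1127 in ≈ 0.905 in

S = 5100/1127 in ≈ 4.525 in; Ia = 1020/1127 in ≈ 0.905 in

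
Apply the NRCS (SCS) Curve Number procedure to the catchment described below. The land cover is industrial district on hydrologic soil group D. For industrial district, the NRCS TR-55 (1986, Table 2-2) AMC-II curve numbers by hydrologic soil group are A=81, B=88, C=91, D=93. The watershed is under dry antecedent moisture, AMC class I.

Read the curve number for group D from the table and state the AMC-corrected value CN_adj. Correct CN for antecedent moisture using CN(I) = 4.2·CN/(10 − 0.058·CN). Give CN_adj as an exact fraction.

CN_adj = 27900/329 ≈ 84.802

NRCS table: industrial district, soil group D → CN(II) = 93
CN(I) from CN(II)=93: (4.2·93)/(10 − 0.058·93) = 27900/329 ≈ 84.802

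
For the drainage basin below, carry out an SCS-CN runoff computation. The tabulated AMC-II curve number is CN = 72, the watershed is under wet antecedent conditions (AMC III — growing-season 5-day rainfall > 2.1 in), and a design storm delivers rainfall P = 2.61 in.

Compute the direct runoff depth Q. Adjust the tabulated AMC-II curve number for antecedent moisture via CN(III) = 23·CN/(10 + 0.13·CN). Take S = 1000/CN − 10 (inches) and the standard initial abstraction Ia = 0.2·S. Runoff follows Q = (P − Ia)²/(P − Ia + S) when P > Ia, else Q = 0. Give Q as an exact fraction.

Q = 2211538729/1697958900 in ≈ 1.302 in

CN(III) from CN(II)=72: (23·72)/(10 + 0.13·72) = 10350/121 ≈ 85.537
Retention S: 1000/CN − 10 with CN=85.537 → S = 350/207 ≈ 1.691 in
Ia = 0.2·(350/207) = 70/207 in ≈ 0.338 in
Since P=2.610 > Ia=0.338: effective rainfall P−Ia = 47027/20700 in
Runoff Q = (P−Ia)²/(P−Ia+S) = (2.272)²/(2.272+1.691) = 2211538729/1697958900 ≈ 1.302 in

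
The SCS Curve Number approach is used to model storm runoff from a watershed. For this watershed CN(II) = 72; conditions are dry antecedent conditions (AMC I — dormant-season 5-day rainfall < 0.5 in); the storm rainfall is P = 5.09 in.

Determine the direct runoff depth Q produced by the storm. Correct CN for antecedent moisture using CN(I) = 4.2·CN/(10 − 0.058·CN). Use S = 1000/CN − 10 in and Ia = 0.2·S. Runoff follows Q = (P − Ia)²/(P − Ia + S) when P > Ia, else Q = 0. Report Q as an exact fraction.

Adjust CN=72 to AMC I: 4.2·72/(10 − 0.058·72) → (1512/5) ÷ (728/125) = 675/13 ≈ 51.923
S = 1000/(675/13) − 10 = 250/27 in ≈ 9.259 in
Initial abstraction Ia = S/5 = (250/27)/5 = 50/27 ≈ 1.852 in
Since P=5.090 > Ia=1.852: effective rainfall P−Ia = 8743/2700 in
Q: (8743/2700)² ÷ (33743/2700) = 76440049/91106100 in (≈ 0.839 in)

Q = 76440049/91106100 in ≈ 0.839 in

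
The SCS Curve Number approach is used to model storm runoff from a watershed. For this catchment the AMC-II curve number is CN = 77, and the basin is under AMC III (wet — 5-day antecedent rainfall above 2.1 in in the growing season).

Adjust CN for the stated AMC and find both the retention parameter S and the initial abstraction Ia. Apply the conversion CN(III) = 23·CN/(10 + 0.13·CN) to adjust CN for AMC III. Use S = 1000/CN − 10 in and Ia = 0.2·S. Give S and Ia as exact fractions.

S = 100/77 in ≈ 1.299 in; Ia = 20/77 in ≈ 0.260 in

Wet (AMC III): CN(III) = 23·77/(10 + 0.13·77) = 1771/(2001/100) = 7700/87 ≈ 88.506
Max retention: S = 1000/(7700/87) − 10 = 100/77 in (≈ 1.299 in)
Ia = 0.2S: 0.2·1.299 = 0.260 in (exactly 20/77)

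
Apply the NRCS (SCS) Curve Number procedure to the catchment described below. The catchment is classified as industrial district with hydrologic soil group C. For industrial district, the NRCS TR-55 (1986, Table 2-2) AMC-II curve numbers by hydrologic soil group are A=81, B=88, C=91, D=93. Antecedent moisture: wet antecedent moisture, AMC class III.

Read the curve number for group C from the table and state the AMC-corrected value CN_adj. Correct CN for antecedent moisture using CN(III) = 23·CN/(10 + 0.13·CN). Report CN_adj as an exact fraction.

CN_adj = 209300/2183 ≈ 95.877

NRCS table: industrial district, soil group C → CN(II) = 91
CN(III) from CN(II)=91: (23·91)/(10 + 0.13·91) = 209300/2183 ≈ 95.877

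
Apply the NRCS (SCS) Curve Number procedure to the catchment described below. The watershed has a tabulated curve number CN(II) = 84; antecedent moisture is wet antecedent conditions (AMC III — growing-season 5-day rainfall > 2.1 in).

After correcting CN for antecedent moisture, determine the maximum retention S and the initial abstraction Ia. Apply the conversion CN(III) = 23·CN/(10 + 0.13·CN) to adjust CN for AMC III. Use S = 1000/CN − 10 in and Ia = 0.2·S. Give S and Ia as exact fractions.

Wet (AMC III): CN(III) = 23·84/(10 + 0.13·84) = 1932/(523/25) = 48300/523 ≈ 92.352
S = 1000/(48300/523) − 10 = 400/483 in ≈ 0.828 in
Initial abstraction Ia = S/5 = (400/483)/5 = 80/483 ≈ 0.166 in

S = 400/483 in ≈ 0.828 in; Ia = 80/483 in ≈ 0.166 in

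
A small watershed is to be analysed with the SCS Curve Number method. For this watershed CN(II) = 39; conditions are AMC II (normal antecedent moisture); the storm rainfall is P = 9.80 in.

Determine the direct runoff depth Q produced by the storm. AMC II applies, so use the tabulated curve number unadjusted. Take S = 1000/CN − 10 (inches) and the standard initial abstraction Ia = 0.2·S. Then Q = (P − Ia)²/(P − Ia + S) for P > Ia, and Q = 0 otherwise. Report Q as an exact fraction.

Average conditions: CN = 39 (no AMC adjustment).
S = 1000/39 − 10 = 610/39 in ≈ 15.641 in
Ia = 0.2·(610/39) = 122/39 in ≈ 3.128 in
P − Ia = 9.800 − 3.128 = 1301/195 ≈ 6.672 in (> 0, runoff occurs)
Q: (1301/195)² ÷ (4351/195) = 1692601/848445 in (≈ 1.995 in)

Q = 1692601/848445 in ≈ 1.995 in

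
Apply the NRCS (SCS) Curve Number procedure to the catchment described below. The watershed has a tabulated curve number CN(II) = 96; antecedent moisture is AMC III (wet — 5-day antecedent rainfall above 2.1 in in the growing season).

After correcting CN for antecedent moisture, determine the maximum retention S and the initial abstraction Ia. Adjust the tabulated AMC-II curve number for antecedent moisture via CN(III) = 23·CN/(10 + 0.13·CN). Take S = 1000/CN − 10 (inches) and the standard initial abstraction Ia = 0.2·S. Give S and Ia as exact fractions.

CN(III) from CN(II)=96: (23·96)/(10 + 0.13·96) = 27600/281 ≈ 98.221
S = 1000/(27600/281) − 10 = 25/138 in ≈ 0.181 in
Ia = 0.2·(25/138) = 5/138 in ≈ 0.036 in

S = 25/138 in ≈ 0.181 in; Ia = 5/138 in ≈ 0.036 in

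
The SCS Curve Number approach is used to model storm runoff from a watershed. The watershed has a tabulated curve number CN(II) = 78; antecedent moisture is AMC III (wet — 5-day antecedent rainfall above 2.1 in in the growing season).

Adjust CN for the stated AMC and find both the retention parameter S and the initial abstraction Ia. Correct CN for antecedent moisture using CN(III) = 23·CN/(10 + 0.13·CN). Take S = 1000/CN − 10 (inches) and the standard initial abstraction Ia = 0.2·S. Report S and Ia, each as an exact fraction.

Wet (AMC III): CN(III) = 23·78/(10 + 0.13·78) = 1794/(1007/50) = 89700/1007 ≈ 89.076
Max retention: S = 1000/(89700/1007) − 10 = 1100/897 in (≈ 1.226 in)
Ia = 0.2·(1100/897) = 220/897 in ≈ 0.245 in

S = 1100/897 in ≈ 1.226 in; Ia = 220/897 in ≈ 0.245 in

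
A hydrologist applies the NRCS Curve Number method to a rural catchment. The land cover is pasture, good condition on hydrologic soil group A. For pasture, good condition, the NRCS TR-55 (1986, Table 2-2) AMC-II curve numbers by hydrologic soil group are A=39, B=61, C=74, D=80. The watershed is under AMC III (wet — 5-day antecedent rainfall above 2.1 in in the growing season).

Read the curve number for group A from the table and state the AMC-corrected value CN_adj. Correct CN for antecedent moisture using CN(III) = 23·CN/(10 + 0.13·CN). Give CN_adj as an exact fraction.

CN_adj = 89700/1507 ≈ 59.522

NRCS table: pasture, good condition, soil group A → CN(II) = 39
Adjust CN=39 to AMC III: 23·39/(10 + 0.13·39) → 897 ÷ (1507/100) = 89700/1507 ≈ 59.522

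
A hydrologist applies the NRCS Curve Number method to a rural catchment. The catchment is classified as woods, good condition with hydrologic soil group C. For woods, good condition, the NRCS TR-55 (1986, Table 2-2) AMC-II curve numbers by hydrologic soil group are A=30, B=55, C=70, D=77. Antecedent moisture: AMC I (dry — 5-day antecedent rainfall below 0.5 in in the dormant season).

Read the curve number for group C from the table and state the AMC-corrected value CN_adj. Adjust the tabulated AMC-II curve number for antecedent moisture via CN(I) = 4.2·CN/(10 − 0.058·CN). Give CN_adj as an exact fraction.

NRCS table: woods, good condition, soil group C → CN(II) = 70
CN(I) from CN(II)=70: (4.2·70)/(10 − 0.058·70) = 4900/99 ≈ 49.495

CN_adj = 4900/99 ≈ 49.495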